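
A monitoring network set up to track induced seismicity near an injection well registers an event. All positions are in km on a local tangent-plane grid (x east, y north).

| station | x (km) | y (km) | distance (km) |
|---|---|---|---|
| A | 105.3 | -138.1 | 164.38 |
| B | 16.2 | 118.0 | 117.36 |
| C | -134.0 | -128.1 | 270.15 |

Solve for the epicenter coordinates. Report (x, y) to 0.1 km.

88.3 km east, 25.4 km north

Circle about each station: (x − 105.3)² + (y + 138.1)² = 164.38²; (x − 16.2)² + (y − 118.0)² = 117.36²; (x + 134.0)² + (y + 128.1)² = 270.15².
Subtracting pairs of circle equations eliminates x²+y² and gives linear equations (the radical axes):
-178.2 x + 512.2 y = -2725.85
-478.6 x + 20.0 y = -41754.33
Solving the 2×2 system: x ≈ 88.3, y ≈ 25.4 km.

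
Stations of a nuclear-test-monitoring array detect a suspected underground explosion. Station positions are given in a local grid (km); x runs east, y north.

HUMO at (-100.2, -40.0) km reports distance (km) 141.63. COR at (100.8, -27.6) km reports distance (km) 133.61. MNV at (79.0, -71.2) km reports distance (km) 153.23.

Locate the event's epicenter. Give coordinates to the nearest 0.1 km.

Circle about each station: (x + 100.2)² + (y + 40.0)² = 141.63²; (x − 100.8)² + (y + 27.6)² = 133.61²; (x − 79.0)² + (y + 71.2)² = 153.23².
Subtracting the HUMO equation from the COR and MNV equations removes the quadratic terms:
402.0 x + 24.8 y = 1489.78
358.4 x − 62.4 y = -3749.98
Solving the 2×2 system: x ≈ -0.0, y ≈ 60.1 km.

(-0.0, 60.1)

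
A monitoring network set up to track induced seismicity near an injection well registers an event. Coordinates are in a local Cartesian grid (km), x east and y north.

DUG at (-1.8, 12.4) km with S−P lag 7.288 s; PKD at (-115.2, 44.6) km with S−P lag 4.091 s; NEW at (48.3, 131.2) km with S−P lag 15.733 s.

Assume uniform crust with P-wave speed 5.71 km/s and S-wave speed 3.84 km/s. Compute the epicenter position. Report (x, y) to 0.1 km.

Distance from S−P lag: d = Δt · v_P v_S / (v_P − v_S) = Δt · (5.71·3.84)/(5.71−3.84) ≈ 11.7253·Δt.
So d_DUG = 85.45, d_PKD = 47.97, d_NEW = 184.47 km.
Circle about each station: (x + 1.8)² + (y − 12.4)² = 85.45²; (x + 115.2)² + (y − 44.6)² = 47.97²; (x − 48.3)² + (y − 131.2)² = 184.47².
Subtracting the DUG equation from the PKD and NEW equations removes the quadratic terms:
-226.8 x + 64.4 y = 20103.78
100.2 x + 237.6 y = -7338.15
Solving the 2×2 system: x ≈ -87.0, y ≈ 5.8 km.

x ≈ -87.0 km, y ≈ 5.8 km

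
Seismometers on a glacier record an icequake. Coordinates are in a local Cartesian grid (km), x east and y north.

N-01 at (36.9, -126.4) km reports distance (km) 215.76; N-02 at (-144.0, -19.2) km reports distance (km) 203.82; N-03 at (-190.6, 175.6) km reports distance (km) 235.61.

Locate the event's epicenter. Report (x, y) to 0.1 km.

(28.6, 89.2)

Circle about each station: (x − 36.9)² + (y + 126.4)² = 215.76²; (x + 144.0)² + (y + 19.2)² = 203.82²; (x + 190.6)² + (y − 175.6)² = 235.61².
Subtracting the N-01 equation from the N-02 and N-03 equations removes the quadratic terms:
-361.8 x + 214.4 y = 8775.86
-455.0 x + 604.0 y = 40865.46
Solving the 2×2 system: x ≈ 28.6, y ≈ 89.2 km.
Check against N-01 (with the unrounded x, y): √((x − 36.9)²+(y + 126.4)²) = 215.77 ≈ 215.76 km. ✓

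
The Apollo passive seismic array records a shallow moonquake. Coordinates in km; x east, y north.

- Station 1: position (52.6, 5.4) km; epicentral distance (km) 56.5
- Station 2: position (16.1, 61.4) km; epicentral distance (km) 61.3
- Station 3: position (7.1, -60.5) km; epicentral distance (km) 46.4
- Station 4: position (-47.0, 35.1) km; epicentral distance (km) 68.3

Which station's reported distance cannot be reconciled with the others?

Solve using three stations at a time. Using Station 1, Station 3, Station 4 (subtract circle equations pairwise → linear system) gives (x, y) ≈ (-0.2, -14.7).
Distances from that point to each station vs reported:
  Station 1: calculated 56.5 vs reported 56.5 → residual 0.0 km
  Station 2: calculated 77.8 vs reported 61.3 → residual 16.5 km
  Station 3: calculated 46.4 vs reported 46.4 → residual 0.0 km
  Station 4: calculated 68.3 vs reported 68.3 → residual 0.0 km
Station 1, Station 3, Station 4 are mutually consistent (residuals ≈ 0); Station 2 is off by 16.5 km.

Station 2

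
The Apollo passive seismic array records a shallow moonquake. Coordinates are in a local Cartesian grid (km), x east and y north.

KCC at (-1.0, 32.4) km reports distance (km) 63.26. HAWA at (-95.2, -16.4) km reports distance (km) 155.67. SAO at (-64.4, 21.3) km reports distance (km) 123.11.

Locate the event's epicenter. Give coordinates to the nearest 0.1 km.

Circle about each station: (x + 1.0)² + (y − 32.4)² = 63.26²; (x + 95.2)² + (y + 16.4)² = 155.67²; (x + 64.4)² + (y − 21.3)² = 123.11².
Subtracting the KCC equation from the HAWA and SAO equations removes the quadratic terms:
-188.4 x − 97.6 y = -11950.08
-126.8 x − 22.2 y = -7603.95
Solving the 2×2 system: x ≈ 58.2, y ≈ 10.1 km.

(58.2, 10.1)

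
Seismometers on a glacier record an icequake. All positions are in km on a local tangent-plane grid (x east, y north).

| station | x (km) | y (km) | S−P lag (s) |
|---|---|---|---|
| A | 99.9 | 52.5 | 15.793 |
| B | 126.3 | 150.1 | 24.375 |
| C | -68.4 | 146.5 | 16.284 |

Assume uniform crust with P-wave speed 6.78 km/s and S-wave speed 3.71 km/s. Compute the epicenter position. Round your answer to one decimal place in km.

(-25.4, 20.2)

Distance from S−P lag: d = Δt · v_P v_S / (v_P − v_S) = Δt · (6.78·3.71)/(6.78−3.71) ≈ 8.1934·Δt.
So d_A = 129.40, d_B = 199.71, d_C = 133.42 km.
Circle about each station: (x − 99.9)² + (y − 52.5)² = 129.40²; (x − 126.3)² + (y − 150.1)² = 199.71²; (x + 68.4)² + (y − 146.5)² = 133.42².
Subtracting pairs of circle equations eliminates x²+y² and gives linear equations (the radical axes):
52.8 x + 195.2 y = 2605.72
-336.6 x + 188.0 y = 12348.01
Solving the 2×2 system: x ≈ -25.4, y ≈ 20.2 km.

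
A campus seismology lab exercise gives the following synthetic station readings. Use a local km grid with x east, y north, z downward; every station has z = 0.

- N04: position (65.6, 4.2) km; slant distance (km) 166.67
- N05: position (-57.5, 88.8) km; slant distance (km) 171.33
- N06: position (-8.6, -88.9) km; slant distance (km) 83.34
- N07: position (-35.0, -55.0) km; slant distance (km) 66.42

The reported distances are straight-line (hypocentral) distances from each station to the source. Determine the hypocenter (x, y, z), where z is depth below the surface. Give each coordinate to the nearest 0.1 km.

x ≈ -72.3 km, y ≈ -73.9 km, depth ≈ 51.6 km

Each station gives a sphere (x−x_i)² + (y−y_i)² + z² = d_i² (stations at z=0).
Subtracting the N04 sphere from N05 and N06: z² cancels, leaving linear equations in x and y:
-246.2 x + 169.2 y = 5295.61
-148.4 x − 186.2 y = 24489.50
Solving: x ≈ -72.298, y ≈ -73.902 km (keep extra digits for the depth step; rounded: -72.3, -73.9).
Then from the N04 sphere: z² = 166.67² − (x − 65.6)² − (y − 4.2)² with x = -72.298, y = -73.902, so z ≈ 51.605 ≈ 51.6 km.
Check against N07 (with the unrounded solution): distance 66.42 ≈ 66.42 km. ✓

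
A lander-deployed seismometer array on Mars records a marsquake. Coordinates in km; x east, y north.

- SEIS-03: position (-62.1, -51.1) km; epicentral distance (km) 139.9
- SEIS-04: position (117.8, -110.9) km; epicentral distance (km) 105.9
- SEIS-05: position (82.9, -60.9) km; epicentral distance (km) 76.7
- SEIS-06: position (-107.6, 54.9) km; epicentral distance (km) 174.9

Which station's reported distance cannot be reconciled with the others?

SEIS-04

Solve using three stations at a time. Using SEIS-03, SEIS-05, SEIS-06 (subtract circle equations pairwise → linear system) gives (x, y) ≈ (62.3, 13.1).
Distances from that point to each station vs reported:
  SEIS-03: calculated 140.0 vs reported 139.9 → residual 0.1 km
  SEIS-04: calculated 135.8 vs reported 105.9 → residual 29.9 km
  SEIS-05: calculated 76.8 vs reported 76.7 → residual 0.1 km
  SEIS-06: calculated 174.9 vs reported 174.9 → residual 0.0 km
SEIS-03, SEIS-05, SEIS-06 are mutually consistent (residuals ≈ 0); SEIS-04 is off by 29.9 km.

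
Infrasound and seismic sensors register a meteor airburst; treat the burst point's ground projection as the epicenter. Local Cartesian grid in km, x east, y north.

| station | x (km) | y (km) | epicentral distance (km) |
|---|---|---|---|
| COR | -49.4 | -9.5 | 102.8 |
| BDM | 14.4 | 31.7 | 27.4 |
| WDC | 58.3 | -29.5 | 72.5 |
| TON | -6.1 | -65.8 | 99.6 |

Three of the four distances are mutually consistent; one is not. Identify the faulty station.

Solve using three stations at a time. Using COR, BDM, WDC (subtract circle equations pairwise → linear system) gives (x, y) ≈ (40.3, 40.7).
Distances from that point to each station vs reported:
  COR: calculated 102.8 vs reported 102.8 → residual 0.0 km
  BDM: calculated 27.4 vs reported 27.4 → residual 0.0 km
  WDC: calculated 72.5 vs reported 72.5 → residual 0.0 km
  TON: calculated 116.2 vs reported 99.6 → residual 16.6 km
COR, BDM, WDC are mutually consistent (residuals ≈ 0); TON is off by 16.6 km.

TON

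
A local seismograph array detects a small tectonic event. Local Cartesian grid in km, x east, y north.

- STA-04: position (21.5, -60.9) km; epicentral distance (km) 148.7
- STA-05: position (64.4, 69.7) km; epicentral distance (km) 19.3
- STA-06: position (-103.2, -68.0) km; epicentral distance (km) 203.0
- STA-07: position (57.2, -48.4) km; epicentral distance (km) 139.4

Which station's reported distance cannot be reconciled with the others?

Solve using three stations at a time. Using STA-04, STA-06, STA-07 (subtract circle equations pairwise → linear system) gives (x, y) ≈ (27.1, 87.6).
Distances from that point to each station vs reported:
  STA-04: calculated 148.6 vs reported 148.7 → residual 0.1 km
  STA-05: calculated 41.4 vs reported 19.3 → residual 22.1 km
  STA-06: calculated 202.9 vs reported 203.0 → residual 0.1 km
  STA-07: calculated 139.3 vs reported 139.4 → residual 0.1 km
STA-04, STA-06, STA-07 are mutually consistent (residuals ≈ 0); STA-05 is off by 22.1 km.

STA-05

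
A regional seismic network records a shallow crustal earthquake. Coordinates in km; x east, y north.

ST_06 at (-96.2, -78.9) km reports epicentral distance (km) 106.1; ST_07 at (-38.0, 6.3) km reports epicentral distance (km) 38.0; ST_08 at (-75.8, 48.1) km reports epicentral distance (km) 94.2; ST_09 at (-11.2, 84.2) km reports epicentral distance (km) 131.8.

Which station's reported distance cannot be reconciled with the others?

Solve using three stations at a time. Using ST_06, ST_07, ST_08 (subtract circle equations pairwise → linear system) gives (x, y) ≈ (-9.0, -18.4).
Distances from that point to each station vs reported:
  ST_06: calculated 106.1 vs reported 106.1 → residual 0.0 km
  ST_07: calculated 38.1 vs reported 38.0 → residual 0.1 km
  ST_08: calculated 94.2 vs reported 94.2 → residual 0.0 km
  ST_09: calculated 102.6 vs reported 131.8 → residual 29.2 km
ST_06, ST_07, ST_08 are mutually consistent (residuals ≈ 0); ST_09 is off by 29.2 km.

ST_09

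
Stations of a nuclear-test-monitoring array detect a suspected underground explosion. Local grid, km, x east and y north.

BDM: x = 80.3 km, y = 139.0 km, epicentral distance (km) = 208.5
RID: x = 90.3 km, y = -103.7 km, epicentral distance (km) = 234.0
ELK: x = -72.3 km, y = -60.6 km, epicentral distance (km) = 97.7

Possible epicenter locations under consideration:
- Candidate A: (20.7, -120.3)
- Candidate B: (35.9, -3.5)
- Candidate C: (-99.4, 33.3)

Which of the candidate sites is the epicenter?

For each candidate, compare |candidate − station| to the reported distance:
Candidate A: residuals BDM 57.6, RID 162.4, ELK 12.8 → max 162.4 km
Candidate B: residuals BDM 59.2, RID 120.0, ELK 24.6 → max 120.0 km
Candidate C: residuals BDM 0.0, RID 0.0, ELK 0.0 → max 0.0 km
Only Candidate C has all residuals ≈ 0.

Candidate C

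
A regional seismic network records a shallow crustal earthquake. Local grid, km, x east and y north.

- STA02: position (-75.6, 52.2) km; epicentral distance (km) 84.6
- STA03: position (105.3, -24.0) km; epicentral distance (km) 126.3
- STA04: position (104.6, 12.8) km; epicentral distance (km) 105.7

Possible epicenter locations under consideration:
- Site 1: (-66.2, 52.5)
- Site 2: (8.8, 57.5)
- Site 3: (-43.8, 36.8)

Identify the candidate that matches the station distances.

Site 2

For each candidate, compare |candidate − station| to the reported distance:
Site 1: residuals STA02 75.2, STA03 61.5, STA04 69.7 → max 75.2 km
Site 2: residuals STA02 0.0, STA03 0.0, STA04 0.0 → max 0.0 km
Site 3: residuals STA02 49.3, STA03 34.7, STA04 44.6 → max 49.3 km
Only Site 2 has all residuals ≈ 0.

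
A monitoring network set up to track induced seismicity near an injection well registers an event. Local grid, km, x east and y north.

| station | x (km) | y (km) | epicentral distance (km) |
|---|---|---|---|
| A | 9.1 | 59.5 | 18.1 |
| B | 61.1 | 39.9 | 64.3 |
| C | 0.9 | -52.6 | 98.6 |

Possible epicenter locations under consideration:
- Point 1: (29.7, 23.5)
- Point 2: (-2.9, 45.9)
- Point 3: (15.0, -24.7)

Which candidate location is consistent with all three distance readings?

Point 2

For each candidate, compare |candidate − station| to the reported distance:
Point 1: residuals A 23.4, B 28.9, C 17.2 → max 28.9 km
Point 2: residuals A 0.0, B 0.0, C 0.0 → max 0.0 km
Point 3: residuals A 66.3, B 15.1, C 67.3 → max 67.3 km
Only Point 2 has all residuals ≈ 0.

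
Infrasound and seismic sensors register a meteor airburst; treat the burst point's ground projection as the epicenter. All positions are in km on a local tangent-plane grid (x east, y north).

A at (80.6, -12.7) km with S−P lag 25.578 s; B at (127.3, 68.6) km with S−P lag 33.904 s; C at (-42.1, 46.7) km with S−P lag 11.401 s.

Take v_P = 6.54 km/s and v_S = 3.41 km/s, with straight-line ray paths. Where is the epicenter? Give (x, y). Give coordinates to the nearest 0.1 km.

-101.6 km east, -8.6 km north

Distance from S−P lag: d = Δt · v_P v_S / (v_P − v_S) = Δt · (6.54·3.41)/(6.54−3.41) ≈ 7.1250·Δt.
So d_A = 182.24, d_B = 241.57, d_C = 81.23 km.
Circle about each station: (x − 80.6)² + (y + 12.7)² = 182.24²; (x − 127.3)² + (y − 68.6)² = 241.57²; (x + 42.1)² + (y − 46.7)² = 81.23².
Subtracting pairs of circle equations eliminates x²+y² and gives linear equations (the radical axes):
93.4 x + 162.6 y = -10891.05
-245.4 x + 118.8 y = 23908.75
Solving the 2×2 system: x ≈ -101.6, y ≈ -8.6 km.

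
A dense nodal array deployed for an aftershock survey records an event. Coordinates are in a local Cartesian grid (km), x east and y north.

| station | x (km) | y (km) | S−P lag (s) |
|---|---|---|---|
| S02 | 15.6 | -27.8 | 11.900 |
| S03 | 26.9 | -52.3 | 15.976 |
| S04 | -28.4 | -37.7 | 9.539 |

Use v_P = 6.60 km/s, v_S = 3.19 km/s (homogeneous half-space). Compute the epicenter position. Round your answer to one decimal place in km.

Distance from S−P lag: d = Δt · v_P v_S / (v_P − v_S) = Δt · (6.60·3.19)/(6.60−3.19) ≈ 6.1742·Δt.
So d_S02 = 73.47, d_S03 = 98.64, d_S04 = 58.90 km.
Circle about each station: (x − 15.6)² + (y + 27.8)² = 73.47²; (x − 26.9)² + (y + 52.3)² = 98.64²; (x + 28.4)² + (y + 37.7)² = 58.90².
Subtracting the S02 equation from the S03 and S04 equations removes the quadratic terms:
22.6 x − 49.0 y = -1889.31
-88.0 x − 19.8 y = 3140.28
Solving the 2×2 system: x ≈ -40.2, y ≈ 20.0 km.

x ≈ -40.2 km, y ≈ 20.0 km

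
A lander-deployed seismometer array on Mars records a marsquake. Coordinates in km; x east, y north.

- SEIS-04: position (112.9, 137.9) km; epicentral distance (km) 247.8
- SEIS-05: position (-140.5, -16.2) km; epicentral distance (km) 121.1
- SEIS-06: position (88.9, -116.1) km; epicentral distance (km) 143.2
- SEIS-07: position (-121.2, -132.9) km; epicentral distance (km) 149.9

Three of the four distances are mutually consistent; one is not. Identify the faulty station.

SEIS-04

Solve using three stations at a time. Using SEIS-05, SEIS-06, SEIS-07 (subtract circle equations pairwise → linear system) gives (x, y) ≈ (-19.6, -22.7).
Distances from that point to each station vs reported:
  SEIS-04: calculated 208.2 vs reported 247.8 → residual 39.6 km
  SEIS-05: calculated 121.1 vs reported 121.1 → residual 0.0 km
  SEIS-06: calculated 143.2 vs reported 143.2 → residual 0.0 km
  SEIS-07: calculated 149.9 vs reported 149.9 → residual 0.0 km
SEIS-05, SEIS-06, SEIS-07 are mutually consistent (residuals ≈ 0); SEIS-04 is off by 39.6 km.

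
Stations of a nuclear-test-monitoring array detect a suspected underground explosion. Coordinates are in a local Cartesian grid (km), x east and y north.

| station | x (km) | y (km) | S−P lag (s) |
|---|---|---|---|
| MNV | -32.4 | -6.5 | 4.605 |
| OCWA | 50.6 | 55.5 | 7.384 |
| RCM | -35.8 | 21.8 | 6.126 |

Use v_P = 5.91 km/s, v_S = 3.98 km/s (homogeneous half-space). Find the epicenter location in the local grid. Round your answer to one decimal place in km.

19.1 km east, -28.8 km north

Distance from S−P lag: d = Δt · v_P v_S / (v_P − v_S) = Δt · (5.91·3.98)/(5.91−3.98) ≈ 12.1875·Δt.
So d_MNV = 56.12, d_OCWA = 89.99, d_RCM = 74.66 km.
Circle about each station: (x + 32.4)² + (y + 6.5)² = 56.12²; (x − 50.6)² + (y − 55.5)² = 89.99²; (x + 35.8)² + (y − 21.8)² = 74.66².
Subtracting pairs of circle equations eliminates x²+y² and gives linear equations (the radical axes):
166.0 x + 124.0 y = -400.15
-6.8 x + 56.6 y = -1759.79
Solving the 2×2 system: x ≈ 19.1, y ≈ -28.8 km.
Check against MNV (with the unrounded x, y): √((x + 32.4)²+(y + 6.5)²) = 56.12 ≈ 56.12 km. ✓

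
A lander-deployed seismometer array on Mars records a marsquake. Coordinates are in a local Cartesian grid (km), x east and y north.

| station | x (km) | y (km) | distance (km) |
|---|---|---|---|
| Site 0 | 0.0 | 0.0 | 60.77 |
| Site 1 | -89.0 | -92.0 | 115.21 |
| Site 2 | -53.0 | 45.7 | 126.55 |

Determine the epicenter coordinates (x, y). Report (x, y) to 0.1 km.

Circle about each station: x² + y² = 60.77²; (x + 89.0)² + (y + 92.0)² = 115.21²; (x + 53.0)² + (y − 45.7)² = 126.55².
Subtracting the Site 0 equation from the Site 1 and Site 2 equations removes the quadratic terms:
-178.0 x − 184.0 y = 6804.65
-106.0 x + 91.4 y = -7424.42
Solving the 2×2 system: x ≈ 20.8, y ≈ -57.1 km.

(20.8, -57.1)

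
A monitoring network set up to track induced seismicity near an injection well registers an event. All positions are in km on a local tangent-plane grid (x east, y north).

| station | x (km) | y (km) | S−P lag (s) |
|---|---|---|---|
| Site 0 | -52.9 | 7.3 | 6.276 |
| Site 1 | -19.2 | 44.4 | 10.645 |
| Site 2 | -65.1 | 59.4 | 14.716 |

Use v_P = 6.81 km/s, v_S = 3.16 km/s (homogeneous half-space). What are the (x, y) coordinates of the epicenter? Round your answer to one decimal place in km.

Distance from S−P lag: d = Δt · v_P v_S / (v_P − v_S) = Δt · (6.81·3.16)/(6.81−3.16) ≈ 5.8958·Δt.
So d_Site 0 = 37.00, d_Site 1 = 62.76, d_Site 2 = 86.76 km.
Circle about each station: (x + 52.9)² + (y − 7.3)² = 37.00²; (x + 19.2)² + (y − 44.4)² = 62.76²; (x + 65.1)² + (y − 59.4)² = 86.76².
Subtracting the Site 0 equation from the Site 1 and Site 2 equations removes the quadratic terms:
67.4 x + 74.2 y = -3081.52
-24.4 x + 104.2 y = -1243.63
Solving the 2×2 system: x ≈ -25.9, y ≈ -18.0 km.

x ≈ -25.9 km, y ≈ -18.0 km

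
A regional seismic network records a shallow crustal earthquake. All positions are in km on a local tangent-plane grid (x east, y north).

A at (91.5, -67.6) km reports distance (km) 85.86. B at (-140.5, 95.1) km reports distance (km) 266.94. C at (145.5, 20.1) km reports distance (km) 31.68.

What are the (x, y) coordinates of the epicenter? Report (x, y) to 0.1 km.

Circle about each station: (x − 91.5)² + (y + 67.6)² = 85.86²; (x + 140.5)² + (y − 95.1)² = 266.94²; (x − 145.5)² + (y − 20.1)² = 31.68².
Subtracting the A equation from the B and C equations removes the quadratic terms:
-464.0 x + 325.4 y = -48042.77
108.0 x + 175.4 y = 15000.57
Solving the 2×2 system: x ≈ 114.2, y ≈ 15.2 km.

(114.2, 15.2)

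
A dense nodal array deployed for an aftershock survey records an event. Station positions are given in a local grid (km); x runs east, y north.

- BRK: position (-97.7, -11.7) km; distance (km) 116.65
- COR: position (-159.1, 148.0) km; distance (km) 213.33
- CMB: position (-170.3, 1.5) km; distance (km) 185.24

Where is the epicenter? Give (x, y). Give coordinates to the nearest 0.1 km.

(13.7, 22.9)

Circle about each station: (x + 97.7)² + (y + 11.7)² = 116.65²; (x + 159.1)² + (y − 148.0)² = 213.33²; (x + 170.3)² + (y − 1.5)² = 185.24².
Subtracting the BRK equation from the COR and CMB equations removes the quadratic terms:
-122.8 x + 319.4 y = 5632.16
-145.2 x + 26.4 y = -1384.48
Solving the 2×2 system: x ≈ 13.7, y ≈ 22.9 km.
Check against BRK (with the unrounded x, y): √((x + 97.7)²+(y + 11.7)²) = 116.65 ≈ 116.65 km. ✓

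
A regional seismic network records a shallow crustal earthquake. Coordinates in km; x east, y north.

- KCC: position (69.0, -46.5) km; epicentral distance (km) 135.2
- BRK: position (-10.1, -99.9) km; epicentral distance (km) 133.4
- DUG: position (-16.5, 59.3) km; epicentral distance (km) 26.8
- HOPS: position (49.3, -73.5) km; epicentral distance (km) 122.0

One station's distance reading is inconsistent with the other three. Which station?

Solve using three stations at a time. Using BRK, DUG, HOPS (subtract circle equations pairwise → linear system) gives (x, y) ≈ (-9.3, 33.5).
Distances from that point to each station vs reported:
  KCC: calculated 111.9 vs reported 135.2 → residual 23.3 km
  BRK: calculated 133.4 vs reported 133.4 → residual 0.0 km
  DUG: calculated 26.8 vs reported 26.8 → residual 0.0 km
  HOPS: calculated 122.0 vs reported 122.0 → residual 0.0 km
BRK, DUG, HOPS are mutually consistent (residuals ≈ 0); KCC is off by 23.3 km.

KCC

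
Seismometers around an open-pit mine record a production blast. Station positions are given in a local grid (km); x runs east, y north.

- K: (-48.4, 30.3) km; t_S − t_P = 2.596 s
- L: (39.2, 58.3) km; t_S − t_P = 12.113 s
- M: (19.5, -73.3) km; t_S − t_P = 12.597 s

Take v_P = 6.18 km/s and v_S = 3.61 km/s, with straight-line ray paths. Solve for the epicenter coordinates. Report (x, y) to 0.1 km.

Distance from S−P lag: d = Δt · v_P v_S / (v_P − v_S) = Δt · (6.18·3.61)/(6.18−3.61) ≈ 8.6809·Δt.
So d_K = 22.54, d_L = 105.15, d_M = 109.35 km.
Circle about each station: (x + 48.4)² + (y − 30.3)² = 22.54²; (x − 39.2)² + (y − 58.3)² = 105.15²; (x − 19.5)² + (y + 73.3)² = 109.35².
Subtracting the K equation from the L and M equations removes the quadratic terms:
175.2 x + 56.0 y = -8873.59
135.8 x − 207.2 y = -8956.88
Solving the 2×2 system: x ≈ -53.3, y ≈ 8.3 km.
Check against K (with the unrounded x, y): √((x + 48.4)²+(y − 30.3)²) = 22.54 ≈ 22.54 km. ✓

x ≈ -53.3 km, y ≈ 8.3 km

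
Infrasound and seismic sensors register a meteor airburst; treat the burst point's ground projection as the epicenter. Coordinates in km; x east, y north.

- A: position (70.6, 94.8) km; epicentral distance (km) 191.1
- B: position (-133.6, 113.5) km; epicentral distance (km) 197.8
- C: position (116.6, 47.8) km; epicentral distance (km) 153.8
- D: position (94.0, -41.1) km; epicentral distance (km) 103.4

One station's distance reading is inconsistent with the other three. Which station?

Solve using three stations at a time. Using B, C, D (subtract circle equations pairwise → linear system) gives (x, y) ≈ (-9.4, -40.4).
Distances from that point to each station vs reported:
  A: calculated 157.1 vs reported 191.1 → residual 34.0 km
  B: calculated 197.8 vs reported 197.8 → residual 0.0 km
  C: calculated 153.8 vs reported 153.8 → residual 0.0 km
  D: calculated 103.4 vs reported 103.4 → residual 0.0 km
B, C, D are mutually consistent (residuals ≈ 0); A is off by 34.0 km.

A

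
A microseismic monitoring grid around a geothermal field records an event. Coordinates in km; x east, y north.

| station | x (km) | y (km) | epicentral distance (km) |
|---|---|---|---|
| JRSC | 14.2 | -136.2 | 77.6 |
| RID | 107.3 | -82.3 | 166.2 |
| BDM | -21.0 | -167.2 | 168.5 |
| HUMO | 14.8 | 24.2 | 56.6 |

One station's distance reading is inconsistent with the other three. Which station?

Solve using three stations at a time. Using RID, BDM, HUMO (subtract circle equations pairwise → linear system) gives (x, y) ≈ (-36.8, 0.6).
Distances from that point to each station vs reported:
  JRSC: calculated 146.0 vs reported 77.6 → residual 68.4 km
  RID: calculated 166.2 vs reported 166.2 → residual 0.0 km
  BDM: calculated 168.5 vs reported 168.5 → residual 0.0 km
  HUMO: calculated 56.7 vs reported 56.6 → residual 0.1 km
RID, BDM, HUMO are mutually consistent (residuals ≈ 0); JRSC is off by 68.4 km.

JRSC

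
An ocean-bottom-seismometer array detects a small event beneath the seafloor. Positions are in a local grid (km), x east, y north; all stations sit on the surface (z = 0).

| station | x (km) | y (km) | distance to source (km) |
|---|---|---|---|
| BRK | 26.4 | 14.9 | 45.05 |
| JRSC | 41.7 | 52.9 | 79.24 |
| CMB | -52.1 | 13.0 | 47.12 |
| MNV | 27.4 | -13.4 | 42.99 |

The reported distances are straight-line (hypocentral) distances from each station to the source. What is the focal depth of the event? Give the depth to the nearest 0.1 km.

z ≈ 16.3 km

Each station gives a sphere (x−x_i)² + (y−y_i)² + z² = d_i² (stations at z=0).
Subtracting the BRK sphere from JRSC and CMB: z² cancels, leaving linear equations in x and y:
30.6 x + 76.0 y = -631.15
-157.0 x − 3.8 y = 1773.65
Solving: x ≈ -11.205, y ≈ -3.793 km (keep extra digits for the depth step; rounded: -11.2, -3.8).
Then from the BRK sphere: z² = 45.05² − (x − 26.4)² − (y − 14.9)² with x = -11.205, y = -3.793, so z ≈ 16.308 ≈ 16.3 km.
Check against MNV (with the unrounded solution): distance 43.00 ≈ 42.99 km. ✓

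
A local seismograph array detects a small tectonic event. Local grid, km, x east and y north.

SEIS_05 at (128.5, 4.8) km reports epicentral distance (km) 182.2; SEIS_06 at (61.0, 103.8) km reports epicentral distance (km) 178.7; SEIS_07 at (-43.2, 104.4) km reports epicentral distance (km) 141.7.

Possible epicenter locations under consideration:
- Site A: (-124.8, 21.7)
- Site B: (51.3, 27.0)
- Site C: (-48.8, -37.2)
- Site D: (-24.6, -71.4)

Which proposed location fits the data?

Site C

For each candidate, compare |candidate − station| to the reported distance:
Site A: residuals SEIS_05 71.7, SEIS_06 24.4, SEIS_07 25.5 → max 71.7 km
Site B: residuals SEIS_05 101.9, SEIS_06 101.3, SEIS_07 19.5 → max 101.9 km
Site C: residuals SEIS_05 0.0, SEIS_06 0.0, SEIS_07 0.0 → max 0.0 km
Site D: residuals SEIS_05 11.2, SEIS_06 16.3, SEIS_07 35.1 → max 35.1 km
Only Site C has all residuals ≈ 0.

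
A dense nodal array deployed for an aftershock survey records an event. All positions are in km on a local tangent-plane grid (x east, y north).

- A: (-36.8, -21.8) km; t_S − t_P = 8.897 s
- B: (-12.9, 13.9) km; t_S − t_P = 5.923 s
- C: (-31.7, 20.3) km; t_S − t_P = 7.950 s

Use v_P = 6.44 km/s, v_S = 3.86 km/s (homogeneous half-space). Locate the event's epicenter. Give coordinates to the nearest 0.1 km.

Distance from S−P lag: d = Δt · v_P v_S / (v_P − v_S) = Δt · (6.44·3.86)/(6.44−3.86) ≈ 9.6350·Δt.
So d_A = 85.72, d_B = 57.07, d_C = 76.60 km.
Circle about each station: (x + 36.8)² + (y + 21.8)² = 85.72²; (x + 12.9)² + (y − 13.9)² = 57.07²; (x + 31.7)² + (y − 20.3)² = 76.60².
Subtracting the A equation from the B and C equations removes the quadratic terms:
47.8 x + 71.4 y = 2621.07
10.2 x + 84.2 y = 1067.86
Solving the 2×2 system: x ≈ 43.8, y ≈ 7.4 km.

43.8 km east, 7.4 km north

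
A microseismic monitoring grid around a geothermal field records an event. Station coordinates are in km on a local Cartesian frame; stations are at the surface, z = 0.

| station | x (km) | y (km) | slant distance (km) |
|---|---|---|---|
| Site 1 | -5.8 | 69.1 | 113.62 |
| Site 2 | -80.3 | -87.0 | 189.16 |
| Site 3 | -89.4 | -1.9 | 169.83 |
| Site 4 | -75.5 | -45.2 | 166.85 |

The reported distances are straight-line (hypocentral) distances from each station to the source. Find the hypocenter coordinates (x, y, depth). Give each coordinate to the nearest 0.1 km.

Each station gives a sphere (x−x_i)² + (y−y_i)² + z² = d_i² (stations at z=0).
Subtracting the Site 1 sphere from Site 2 and Site 3: z² cancels, leaving linear equations in x and y:
-149.0 x − 312.2 y = -13663.36
-167.2 x − 142.0 y = -12745.20
Solving: x ≈ 65.681, y ≈ 12.418 km (keep extra digits for the depth step; rounded: 65.7, 12.4).
Then from the Site 1 sphere: z² = 113.62² − (x + 5.8)² − (y − 69.1)² with x = 65.681, y = 12.418, so z ≈ 67.728 ≈ 67.7 km.

(65.7, 12.4, 67.7)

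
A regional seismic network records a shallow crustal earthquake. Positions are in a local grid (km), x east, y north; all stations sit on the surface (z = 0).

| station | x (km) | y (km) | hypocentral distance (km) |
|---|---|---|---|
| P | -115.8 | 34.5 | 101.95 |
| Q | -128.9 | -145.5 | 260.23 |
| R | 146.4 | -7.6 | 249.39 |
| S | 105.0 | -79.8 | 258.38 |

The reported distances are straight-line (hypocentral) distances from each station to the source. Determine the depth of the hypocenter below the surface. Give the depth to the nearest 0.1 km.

Each station gives a sphere (x−x_i)² + (y−y_i)² + z² = d_i² (stations at z=0).
Subtracting the P sphere from Q and R: z² cancels, leaving linear equations in x and y:
-26.2 x − 360.0 y = -34140.28
524.4 x − 84.2 y = -44910.74
Solving: x ≈ -69.602, y ≈ 99.900 km (keep extra digits for the depth step; rounded: -69.6, 99.9).
Then from the P sphere: z² = 101.95² − (x + 115.8)² − (y − 34.5)² with x = -69.602, y = 99.900, so z ≈ 63.106 ≈ 63.1 km.

depth ≈ 63.1 km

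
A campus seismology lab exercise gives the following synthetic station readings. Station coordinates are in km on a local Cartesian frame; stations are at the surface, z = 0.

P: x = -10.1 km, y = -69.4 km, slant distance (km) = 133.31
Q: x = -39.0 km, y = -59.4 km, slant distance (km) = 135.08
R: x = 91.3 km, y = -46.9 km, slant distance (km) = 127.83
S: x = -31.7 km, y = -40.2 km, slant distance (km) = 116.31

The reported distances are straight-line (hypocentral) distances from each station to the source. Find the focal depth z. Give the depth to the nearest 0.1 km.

Each station gives a sphere (x−x_i)² + (y−y_i)² + z² = d_i² (stations at z=0).
Subtracting the P sphere from Q and R: z² cancels, leaving linear equations in x and y:
-57.8 x + 20.0 y = -344.06
202.8 x + 45.0 y = 7047.98
Solving: x ≈ 23.500, y ≈ 50.713 km (keep extra digits for the depth step; rounded: 23.5, 50.7).
Then from the P sphere: z² = 133.31² − (x + 10.1)² − (y + 69.4)² with x = 23.500, y = 50.713, so z ≈ 47.069 ≈ 47.1 km.

47.1 km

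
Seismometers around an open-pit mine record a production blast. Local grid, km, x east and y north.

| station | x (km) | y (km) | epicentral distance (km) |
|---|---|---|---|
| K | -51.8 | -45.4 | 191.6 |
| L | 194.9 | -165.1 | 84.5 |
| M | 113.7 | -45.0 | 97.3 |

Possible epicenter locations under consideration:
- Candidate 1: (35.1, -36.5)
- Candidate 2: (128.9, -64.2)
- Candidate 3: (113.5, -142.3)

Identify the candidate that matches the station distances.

Candidate 3

For each candidate, compare |candidate − station| to the reported distance:
Candidate 1: residuals K 104.2, L 120.6, M 18.2 → max 120.6 km
Candidate 2: residuals K 9.9, L 36.1, M 72.8 → max 72.8 km
Candidate 3: residuals K 0.0, L 0.0, M 0.0 → max 0.0 km
Only Candidate 3 has all residuals ≈ 0.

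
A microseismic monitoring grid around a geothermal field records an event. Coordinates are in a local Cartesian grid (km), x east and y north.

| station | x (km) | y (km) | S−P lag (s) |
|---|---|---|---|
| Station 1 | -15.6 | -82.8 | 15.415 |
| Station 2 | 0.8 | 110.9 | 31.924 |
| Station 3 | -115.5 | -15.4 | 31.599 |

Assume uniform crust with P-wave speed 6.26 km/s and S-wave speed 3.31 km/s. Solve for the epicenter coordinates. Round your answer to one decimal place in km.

Distance from S−P lag: d = Δt · v_P v_S / (v_P − v_S) = Δt · (6.26·3.31)/(6.26−3.31) ≈ 7.0239·Δt.
So d_Station 1 = 108.27, d_Station 2 = 224.23, d_Station 3 = 221.95 km.
Circle about each station: (x + 15.6)² + (y + 82.8)² = 108.27²; (x − 0.8)² + (y − 110.9)² = 224.23²; (x + 115.5)² + (y + 15.4)² = 221.95².
Subtracting the Station 1 equation from the Station 2 and Station 3 equations removes the quadratic terms:
32.8 x + 387.4 y = -33356.45
-199.8 x + 134.8 y = -31061.20
Solving the 2×2 system: x ≈ 92.1, y ≈ -93.9 km.

92.1 km east, -93.9 km north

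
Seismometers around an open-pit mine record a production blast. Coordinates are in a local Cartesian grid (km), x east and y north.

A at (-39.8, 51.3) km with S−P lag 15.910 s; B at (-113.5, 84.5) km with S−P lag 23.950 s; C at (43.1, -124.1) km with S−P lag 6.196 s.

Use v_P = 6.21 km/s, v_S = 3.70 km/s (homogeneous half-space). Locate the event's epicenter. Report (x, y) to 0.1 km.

Distance from S−P lag: d = Δt · v_P v_S / (v_P − v_S) = Δt · (6.21·3.70)/(6.21−3.70) ≈ 9.1542·Δt.
So d_A = 145.64, d_B = 219.24, d_C = 56.72 km.
Circle about each station: (x + 39.8)² + (y − 51.3)² = 145.64²; (x + 113.5)² + (y − 84.5)² = 219.24²; (x − 43.1)² + (y + 124.1)² = 56.72².
Subtracting pairs of circle equations eliminates x²+y² and gives linear equations (the radical axes):
-147.4 x + 66.4 y = -11048.40
165.8 x − 350.8 y = 31036.54
Solving the 2×2 system: x ≈ 44.6, y ≈ -67.4 km.
Check against A (with the unrounded x, y): √((x + 39.8)²+(y − 51.3)²) = 145.64 ≈ 145.64 km. ✓

x ≈ 44.6 km, y ≈ -67.4 km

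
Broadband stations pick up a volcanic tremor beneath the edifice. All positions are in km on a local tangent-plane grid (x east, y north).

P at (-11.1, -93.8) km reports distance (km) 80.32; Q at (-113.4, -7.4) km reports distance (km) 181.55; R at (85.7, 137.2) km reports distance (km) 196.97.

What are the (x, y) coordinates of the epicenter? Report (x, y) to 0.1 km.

Circle about each station: (x + 11.1)² + (y + 93.8)² = 80.32²; (x + 113.4)² + (y + 7.4)² = 181.55²; (x − 85.7)² + (y − 137.2)² = 196.97².
Subtracting the P equation from the Q and R equations removes the quadratic terms:
-204.6 x + 172.8 y = -22516.43
193.6 x + 462.0 y = -15099.20
Solving the 2×2 system: x ≈ 60.9, y ≈ -58.2 km.

(60.9, -58.2)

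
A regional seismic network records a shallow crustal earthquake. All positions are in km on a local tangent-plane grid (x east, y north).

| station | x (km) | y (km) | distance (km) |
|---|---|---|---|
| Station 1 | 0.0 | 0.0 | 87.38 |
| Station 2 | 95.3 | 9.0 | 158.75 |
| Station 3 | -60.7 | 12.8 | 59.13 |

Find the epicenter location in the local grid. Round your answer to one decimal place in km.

(-50.8, 71.1)

Circle about each station: x² + y² = 87.38²; (x − 95.3)² + (y − 9.0)² = 158.75²; (x + 60.7)² + (y − 12.8)² = 59.13².
Subtracting the Station 1 equation from the Station 2 and Station 3 equations removes the quadratic terms:
190.6 x + 18.0 y = -8403.21
-121.4 x + 25.6 y = 7987.24
Solving the 2×2 system: x ≈ -50.8, y ≈ 71.1 km.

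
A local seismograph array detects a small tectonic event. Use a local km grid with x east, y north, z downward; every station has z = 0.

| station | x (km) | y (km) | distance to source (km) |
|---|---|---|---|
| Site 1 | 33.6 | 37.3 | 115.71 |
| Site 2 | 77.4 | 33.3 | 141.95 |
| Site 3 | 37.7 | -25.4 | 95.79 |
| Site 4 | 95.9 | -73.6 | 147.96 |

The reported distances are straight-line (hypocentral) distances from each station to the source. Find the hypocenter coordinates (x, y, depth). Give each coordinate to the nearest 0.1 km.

Each station gives a sphere (x−x_i)² + (y−y_i)² + z² = d_i² (stations at z=0).
Subtracting the Site 1 sphere from Site 2 and Site 3: z² cancels, leaving linear equations in x and y:
87.6 x − 8.0 y = -2181.60
8.2 x − 125.4 y = 3759.28
Solving: x ≈ -27.808, y ≈ -31.797 km (keep extra digits for the depth step; rounded: -27.8, -31.8).
Then from the Site 1 sphere: z² = 115.71² − (x − 33.6)² − (y − 37.3)² with x = -27.808, y = -31.797, so z ≈ 69.595 ≈ 69.6 km.
Check against Site 4 (with the unrounded solution): distance 147.97 ≈ 147.96 km. ✓

(-27.8, -31.8, 69.6)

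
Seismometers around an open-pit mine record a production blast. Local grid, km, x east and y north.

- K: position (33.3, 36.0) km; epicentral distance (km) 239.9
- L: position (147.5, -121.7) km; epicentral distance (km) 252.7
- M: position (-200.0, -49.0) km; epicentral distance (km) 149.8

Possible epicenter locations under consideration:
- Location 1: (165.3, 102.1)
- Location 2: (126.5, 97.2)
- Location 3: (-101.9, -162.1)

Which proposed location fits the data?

For each candidate, compare |candidate − station| to the reported distance:
Location 1: residuals K 92.3, L 28.2, M 245.5 → max 245.5 km
Location 2: residuals K 128.4, L 32.8, M 207.9 → max 207.9 km
Location 3: residuals K 0.1, L 0.0, M 0.1 → max 0.1 km
Only Location 3 has all residuals ≈ 0.

Location 3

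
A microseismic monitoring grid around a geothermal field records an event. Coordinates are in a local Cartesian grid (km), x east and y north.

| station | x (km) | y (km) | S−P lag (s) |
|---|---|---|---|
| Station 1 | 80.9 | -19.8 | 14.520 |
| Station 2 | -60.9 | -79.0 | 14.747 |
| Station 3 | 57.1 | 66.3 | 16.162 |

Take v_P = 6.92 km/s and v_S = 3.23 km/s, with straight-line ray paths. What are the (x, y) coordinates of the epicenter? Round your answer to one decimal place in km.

Distance from S−P lag: d = Δt · v_P v_S / (v_P − v_S) = Δt · (6.92·3.23)/(6.92−3.23) ≈ 6.0573·Δt.
So d_Station 1 = 87.95, d_Station 2 = 89.33, d_Station 3 = 97.90 km.
Circle about each station: (x − 80.9)² + (y + 19.8)² = 87.95²; (x + 60.9)² + (y + 79.0)² = 89.33²; (x − 57.1)² + (y − 66.3)² = 97.90².
Subtracting the Station 1 equation from the Station 2 and Station 3 equations removes the quadratic terms:
-283.6 x − 118.4 y = 2768.31
-47.6 x + 172.2 y = -1129.96
Solving the 2×2 system: x ≈ -6.3, y ≈ -8.3 km.
Check against Station 1 (with the unrounded x, y): √((x − 80.9)²+(y + 19.8)²) = 87.95 ≈ 87.95 km. ✓

-6.3 km east, -8.3 km north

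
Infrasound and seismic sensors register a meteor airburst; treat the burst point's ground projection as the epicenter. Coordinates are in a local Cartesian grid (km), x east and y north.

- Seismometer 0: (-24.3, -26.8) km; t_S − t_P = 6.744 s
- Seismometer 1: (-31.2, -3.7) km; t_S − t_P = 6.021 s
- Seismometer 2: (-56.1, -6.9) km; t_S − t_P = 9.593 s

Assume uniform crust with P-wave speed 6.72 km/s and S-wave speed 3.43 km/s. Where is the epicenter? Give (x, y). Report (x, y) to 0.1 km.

(9.9, 5.8)

Distance from S−P lag: d = Δt · v_P v_S / (v_P − v_S) = Δt · (6.72·3.43)/(6.72−3.43) ≈ 7.0060·Δt.
So d_Seismometer 0 = 47.25, d_Seismometer 1 = 42.18, d_Seismometer 2 = 67.21 km.
Circle about each station: (x + 24.3)² + (y + 26.8)² = 47.25²; (x + 31.2)² + (y + 3.7)² = 42.18²; (x + 56.1)² + (y + 6.9)² = 67.21².
Subtracting the Seismometer 0 equation from the Seismometer 1 and Seismometer 2 equations removes the quadratic terms:
-13.8 x + 46.2 y = 131.81
-63.6 x + 39.8 y = -398.53
Solving the 2×2 system: x ≈ 9.9, y ≈ 5.8 km.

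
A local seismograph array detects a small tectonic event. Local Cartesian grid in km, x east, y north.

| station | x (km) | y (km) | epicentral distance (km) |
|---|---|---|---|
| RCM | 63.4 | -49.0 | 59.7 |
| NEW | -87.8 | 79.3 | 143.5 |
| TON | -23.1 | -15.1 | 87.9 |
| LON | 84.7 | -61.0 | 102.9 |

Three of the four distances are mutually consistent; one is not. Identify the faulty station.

RCM

Solve using three stations at a time. Using NEW, TON, LON (subtract circle equations pairwise → linear system) gives (x, y) ≈ (48.8, 35.4).
Distances from that point to each station vs reported:
  RCM: calculated 85.7 vs reported 59.7 → residual 26.0 km
  NEW: calculated 143.5 vs reported 143.5 → residual 0.0 km
  TON: calculated 87.9 vs reported 87.9 → residual 0.0 km
  LON: calculated 102.9 vs reported 102.9 → residual 0.0 km
NEW, TON, LON are mutually consistent (residuals ≈ 0); RCM is off by 26.0 km.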